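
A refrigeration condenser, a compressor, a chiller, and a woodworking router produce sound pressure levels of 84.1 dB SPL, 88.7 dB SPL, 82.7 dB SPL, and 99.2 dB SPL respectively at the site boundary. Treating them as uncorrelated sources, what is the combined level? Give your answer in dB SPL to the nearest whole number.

100 dB SPL

For uncorrelated sources the intensities add, so convert each level to linear form, sum, and take 10·log₁₀ of the total.
Σ 10^(L/10) = 10^(84.1/10) + 10^(88.7/10) + 10^(82.7/10) + 10^(99.2/10) = 9.502e+09.
L_total = 10·log₁₀(9.502e+09) = 99.78 dB SPL.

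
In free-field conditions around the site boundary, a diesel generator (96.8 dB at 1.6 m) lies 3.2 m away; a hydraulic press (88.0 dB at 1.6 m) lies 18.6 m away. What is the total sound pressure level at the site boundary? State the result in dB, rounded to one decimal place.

90.8 dB

Propagate each source to the receiver with L = L_ref − 20·log₁₀(r/r_ref), then add intensities.
diesel generator: 96.8 − 20·log₁₀(3.2/1.6) = 96.8 − 6.02 = 90.78 dB.
hydraulic press: 88.0 − 20·log₁₀(18.6/1.6) = 88.0 − 21.31 = 66.69 dB.
Σ 10^(L/10) = 1.201e+09 → L_total = 10·log₁₀(1.201e+09) = 90.80 dB.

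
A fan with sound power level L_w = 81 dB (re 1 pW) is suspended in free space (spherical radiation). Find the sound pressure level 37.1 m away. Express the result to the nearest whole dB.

39 dB

The power spreads over a sphere of area 4π·r², so L_p = L_w − 10·log₁₀(4π·r²).
4π·r² = 1.73e+04 m², 10·log₁₀ of that is 42.380 dB.
L_p = 81 − 42.380 = 38.62 dB.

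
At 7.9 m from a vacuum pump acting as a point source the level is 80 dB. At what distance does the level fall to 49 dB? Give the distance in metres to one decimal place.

280.3 m

For a point source L₁ − L₂ = 20·log₁₀(r₂/r₁), so r₂ = r₁·10^((L₁−L₂)/20).
r₂ = 7.9·10^((80−49)/20) = 7.9·10^(31.0/20) = 280.30 m.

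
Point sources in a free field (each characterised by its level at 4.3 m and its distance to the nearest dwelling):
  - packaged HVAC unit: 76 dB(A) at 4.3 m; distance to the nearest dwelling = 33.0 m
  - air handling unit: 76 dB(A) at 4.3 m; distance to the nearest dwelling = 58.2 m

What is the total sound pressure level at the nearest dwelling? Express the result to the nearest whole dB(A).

60 dB(A)

Propagate each source to the receiver with L = L_ref − 20·log₁₀(r/r_ref), then add intensities.
packaged HVAC unit: 76 − 20·log₁₀(33.0/4.3) = 76 − 17.70 = 58.30 dB(A).
air handling unit: 76 − 20·log₁₀(58.2/4.3) = 76 − 22.63 = 53.37 dB(A).
Σ 10^(L/10) = 8.933e+05 → L_total = 10·log₁₀(8.933e+05) = 59.51 dB(A).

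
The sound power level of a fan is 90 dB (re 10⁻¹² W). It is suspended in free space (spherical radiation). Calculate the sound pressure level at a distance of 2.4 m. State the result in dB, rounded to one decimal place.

L_p = L_w − 10·log₁₀(4π·r²) with r = 2.4 m.
4π·r² = 72.38 m², 10·log₁₀ of that is 18.596 dB.
L_p = 90 − 18.596 = 71.40 dB.

71.4 dB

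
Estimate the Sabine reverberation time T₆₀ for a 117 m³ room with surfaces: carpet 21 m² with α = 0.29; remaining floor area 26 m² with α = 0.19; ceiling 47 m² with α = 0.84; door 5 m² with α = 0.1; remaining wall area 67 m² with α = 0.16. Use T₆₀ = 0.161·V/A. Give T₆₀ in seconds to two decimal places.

Total absorption A = 21·0.29 + 26·0.19 + 47·0.84 + 5·0.1 + 67·0.16 = 61.73 m² sabins.
T₆₀ = 0.161 × 117 / 61.73 = 0.305 s.

0.31 s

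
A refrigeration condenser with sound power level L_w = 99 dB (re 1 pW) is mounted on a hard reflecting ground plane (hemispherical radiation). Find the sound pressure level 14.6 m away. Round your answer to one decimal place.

67.7 dB

Free-field hemispherical radiation: L_p = L_w − 10·log₁₀(2π·r²), r = 14.6 m.
2π·r² = 1339 m², 10·log₁₀ of that is 31.269 dB.
L_p = 99 − 31.269 = 67.73 dB.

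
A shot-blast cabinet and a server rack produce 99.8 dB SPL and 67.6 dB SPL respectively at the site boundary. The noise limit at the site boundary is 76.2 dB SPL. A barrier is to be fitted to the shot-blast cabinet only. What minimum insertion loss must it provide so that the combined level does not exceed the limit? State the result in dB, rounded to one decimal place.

The untreated sources together contribute 10^(67.6/10) = 5.754e+06, i.e. 67.60 dB SPL.
The limit corresponds to 10^(76.2/10) = 4.169e+07; subtracting the fixed part leaves 3.593e+07 for the shot-blast cabinet, i.e. 75.55 dB SPL.
Required insertion loss = 99.8 − 75.55 = 24.25 dB.

24.2 dB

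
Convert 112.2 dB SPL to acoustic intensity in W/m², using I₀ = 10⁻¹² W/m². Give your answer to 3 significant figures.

0.166 W/m²

I/I₀ = 10^(112.2/10) = 1.66e+11, so I = 1.66e+11 × 10⁻¹² W/m².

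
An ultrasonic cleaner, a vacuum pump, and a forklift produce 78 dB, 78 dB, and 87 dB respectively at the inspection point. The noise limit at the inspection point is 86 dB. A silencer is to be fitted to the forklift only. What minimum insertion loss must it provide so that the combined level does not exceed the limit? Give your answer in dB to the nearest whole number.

3 dB

The untreated sources together contribute 10^(78/10) + 10^(78/10) = 1.262e+08, i.e. 81.01 dB.
To meet 86 dB overall, the treated forklift may contribute at most 10^(86/10) − 1.262e+08 = 2.719e+08, i.e. 84.34 dB.
So the forklift must be reduced from 87 to 84.34 dB: IL = 2.66 dB.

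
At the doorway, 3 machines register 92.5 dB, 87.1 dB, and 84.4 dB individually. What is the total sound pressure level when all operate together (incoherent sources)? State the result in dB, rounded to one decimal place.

For uncorrelated sources the intensities add, so convert each level to linear form, sum, and take 10·log₁₀ of the total.
Σ 10^(L/10) = 10^(92.5/10) + 10^(87.1/10) + 10^(84.4/10) = 2.567e+09.
L_total = 10·log₁₀(2.567e+09) = 94.09 dB.

94.1 dB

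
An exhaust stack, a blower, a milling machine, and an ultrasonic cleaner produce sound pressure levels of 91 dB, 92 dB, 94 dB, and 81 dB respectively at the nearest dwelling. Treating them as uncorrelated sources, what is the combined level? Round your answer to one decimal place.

Incoherent sources combine by intensity addition: L_total = 10·log₁₀(Σ 10^(L_i/10)).
Σ 10^(L/10) = 10^(91/10) + 10^(92/10) + 10^(94/10) + 10^(81/10) = 5.482e+09.
L_total = 10·log₁₀(5.482e+09) = 97.39 dB.

97.4 dB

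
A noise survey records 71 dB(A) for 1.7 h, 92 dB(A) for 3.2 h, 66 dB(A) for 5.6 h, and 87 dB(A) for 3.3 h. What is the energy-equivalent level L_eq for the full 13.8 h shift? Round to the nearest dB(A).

87 dB(A)

L_eq = 10·log₁₀[(1/T)·Σ tᵢ·10^(Lᵢ/10)] with T = 13.8 h.
Σ tᵢ·10^(Lᵢ/10) = 1.7·10^(71/10) + 3.2·10^(92/10) + 5.6·10^(66/10) + 3.3·10^(87/10) = 6.769e+09.
L_eq = 10·log₁₀(6.769e+09/13.8) = 86.91 dB(A).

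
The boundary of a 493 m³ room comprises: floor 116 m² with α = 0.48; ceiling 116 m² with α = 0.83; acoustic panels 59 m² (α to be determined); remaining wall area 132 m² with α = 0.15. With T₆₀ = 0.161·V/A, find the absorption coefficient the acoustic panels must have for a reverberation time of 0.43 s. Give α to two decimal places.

0.22

A = 0.161·V/T₆₀ = 0.161·493/0.43 = 184.59 m² sabins.
Absorption from the other surfaces = 116·0.48 + 116·0.83 + 132·0.15 = 171.76 m², so the acoustic panels must supply 12.83 m² over 59 m².
α = 12.83/59 = 0.217.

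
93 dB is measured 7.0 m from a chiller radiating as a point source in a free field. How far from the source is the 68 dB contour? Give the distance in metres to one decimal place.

124.5 m

For a point source L₁ − L₂ = 20·log₁₀(r₂/r₁), so r₂ = r₁·10^((L₁−L₂)/20).
r₂ = 7.0·10^((93−68)/20) = 7.0·10^(25.0/20) = 124.48 m.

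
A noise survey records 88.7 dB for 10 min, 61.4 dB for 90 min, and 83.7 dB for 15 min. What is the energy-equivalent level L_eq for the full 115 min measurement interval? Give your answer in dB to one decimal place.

The energy average is taken in the linear domain: L_eq = 10·log₁₀[(Σ tᵢ·10^(Lᵢ/10))/T], T = 115 min.
Σ tᵢ·10^(Lᵢ/10) = 10·10^(88.7/10) + 90·10^(61.4/10) + 15·10^(83.7/10) = 1.105e+10.
L_eq = 10·log₁₀(1.105e+10/115) = 79.83 dB.

79.8 dB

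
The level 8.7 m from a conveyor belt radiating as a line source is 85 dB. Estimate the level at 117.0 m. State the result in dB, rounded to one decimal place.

For a line source, L₂ = L₁ − 10·log₁₀(r₂/r₁).
L₂ = 85 − 10·log₁₀(117.0/8.7) = 85 − 11.287 = 73.71 dB.

73.7 dB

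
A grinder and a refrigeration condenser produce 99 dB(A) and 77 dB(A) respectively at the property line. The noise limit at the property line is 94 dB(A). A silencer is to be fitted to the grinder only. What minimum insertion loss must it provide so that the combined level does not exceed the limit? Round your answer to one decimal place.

Fixed contribution from the other source: Σ 10^(L/10) = 10^(77/10) = 5.012e+07 (77.00 dB(A)).
To meet 94 dB(A) overall, the treated grinder may contribute at most 10^(94/10) − 5.012e+07 = 2.462e+09, i.e. 93.91 dB(A).
Required insertion loss = 99 − 93.91 = 5.09 dB.

5.1 dB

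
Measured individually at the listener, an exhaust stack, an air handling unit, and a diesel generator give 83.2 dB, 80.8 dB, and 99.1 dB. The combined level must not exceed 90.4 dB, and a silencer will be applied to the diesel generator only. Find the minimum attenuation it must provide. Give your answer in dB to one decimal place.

The untreated sources together contribute 10^(83.2/10) + 10^(80.8/10) = 3.292e+08, i.e. 85.17 dB.
The limit corresponds to 10^(90.4/10) = 1.096e+09; subtracting the fixed part leaves 7.673e+08 for the diesel generator, i.e. 88.85 dB.
Required insertion loss = 99.1 − 88.85 = 10.25 dB.

10.3 dB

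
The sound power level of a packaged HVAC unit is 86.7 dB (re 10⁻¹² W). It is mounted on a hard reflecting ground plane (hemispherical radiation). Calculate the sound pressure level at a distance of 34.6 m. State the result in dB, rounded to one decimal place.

47.9 dB

L_p = L_w − 10·log₁₀(2π·r²) with r = 34.6 m.
2π·r² = 7522 m², 10·log₁₀ of that is 38.763 dB.
L_p = 86.7 − 38.763 = 47.94 dB.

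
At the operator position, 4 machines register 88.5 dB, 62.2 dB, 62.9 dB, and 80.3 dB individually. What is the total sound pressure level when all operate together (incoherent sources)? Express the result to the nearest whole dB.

89 dB

Incoherent sources combine by intensity addition: L_total = 10·log₁₀(Σ 10^(L_i/10)).
Σ 10^(L/10) = 10^(88.5/10) + 10^(62.2/10) + 10^(62.9/10) + 10^(80.3/10) = 8.187e+08.
L_total = 10·log₁₀(8.187e+08) = 89.13 dB.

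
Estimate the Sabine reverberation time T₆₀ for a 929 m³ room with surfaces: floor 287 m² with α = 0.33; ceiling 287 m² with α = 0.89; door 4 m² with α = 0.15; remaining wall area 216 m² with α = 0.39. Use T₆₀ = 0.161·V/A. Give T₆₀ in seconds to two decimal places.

A = Σ Sᵢαᵢ = 287·0.33 + 287·0.89 + 4·0.15 + 216·0.39 = 434.98 m².
T₆₀ = 0.161 × 929 / 434.98 = 0.344 s.

0.34 s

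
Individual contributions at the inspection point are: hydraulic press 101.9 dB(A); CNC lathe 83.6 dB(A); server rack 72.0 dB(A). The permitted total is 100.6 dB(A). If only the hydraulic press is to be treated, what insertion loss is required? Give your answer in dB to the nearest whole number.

1 dB

Everything except the hydraulic press sums to 10^(83.6/10) + 10^(72.0/10) = 2.449e+08 in linear terms, 83.89 dB(A).
The limit corresponds to 10^(100.6/10) = 1.148e+10; subtracting the fixed part leaves 1.124e+10 for the hydraulic press, i.e. 100.51 dB(A).
Required insertion loss = 101.9 − 100.51 = 1.39 dB.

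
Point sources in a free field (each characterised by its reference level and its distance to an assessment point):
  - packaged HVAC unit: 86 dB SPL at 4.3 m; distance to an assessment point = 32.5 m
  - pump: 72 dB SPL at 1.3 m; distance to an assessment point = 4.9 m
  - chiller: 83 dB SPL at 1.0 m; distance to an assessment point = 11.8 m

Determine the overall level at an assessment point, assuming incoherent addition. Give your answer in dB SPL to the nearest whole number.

Propagate each source to the receiver with L = L_ref − 20·log₁₀(r/r_ref), then add intensities.
packaged HVAC unit: 86 − 20·log₁₀(32.5/4.3) = 86 − 17.57 = 68.43 dB SPL.
pump: 72 − 20·log₁₀(4.9/1.3) = 72 − 11.53 = 60.47 dB SPL.
chiller: 83 − 20·log₁₀(11.8/1.0) = 83 − 21.44 = 61.56 dB SPL.
Σ 10^(L/10) = 9.518e+06 → L_total = 10·log₁₀(9.518e+06) = 69.79 dB SPL.

70 dB SPL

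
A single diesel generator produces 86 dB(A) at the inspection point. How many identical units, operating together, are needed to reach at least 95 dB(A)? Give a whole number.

N identical sources give L₁ + 10·log₁₀ N, so require 10·log₁₀ N ≥ 95 − 86 = 9.0 dB.
N ≥ 10^(9.0/10) = 7.943, so N = 8.

8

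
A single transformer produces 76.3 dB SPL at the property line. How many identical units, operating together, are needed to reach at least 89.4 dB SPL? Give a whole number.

21

The shortfall is 89.4 − 76.3 = 13.1 dB, and N units add 10·log₁₀ N, so need 10·log₁₀ N ≥ 13.1.
N ≥ 10^(13.1/10) = 20.417, so N = 21.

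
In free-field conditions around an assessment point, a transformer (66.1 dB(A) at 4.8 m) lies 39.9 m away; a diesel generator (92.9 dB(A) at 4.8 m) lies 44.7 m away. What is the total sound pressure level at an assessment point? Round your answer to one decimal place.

Apply inverse-square spreading to bring every level to the receiver, then sum 10^(L/10).
transformer: 66.1 − 20·log₁₀(39.9/4.8) = 66.1 − 18.39 = 47.71 dB(A).
diesel generator: 92.9 − 20·log₁₀(44.7/4.8) = 92.9 − 19.38 = 73.52 dB(A).
Σ 10^(L/10) = 2.254e+07 → L_total = 10·log₁₀(2.254e+07) = 73.53 dB(A).

73.5 dB(A)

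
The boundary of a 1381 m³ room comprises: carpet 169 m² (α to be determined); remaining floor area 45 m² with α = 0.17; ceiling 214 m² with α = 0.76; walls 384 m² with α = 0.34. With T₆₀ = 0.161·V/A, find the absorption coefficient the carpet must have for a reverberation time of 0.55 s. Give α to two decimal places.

0.61

From T₆₀ = 0.161·V/A, the target T₆₀ = 0.55 s needs A = 0.161·1381/0.55 = 404.26 m².
Absorption from the other surfaces = 45·0.17 + 214·0.76 + 384·0.34 = 300.85 m², so the carpet must supply 103.41 m² over 169 m².
α = 103.41/169 = 0.612.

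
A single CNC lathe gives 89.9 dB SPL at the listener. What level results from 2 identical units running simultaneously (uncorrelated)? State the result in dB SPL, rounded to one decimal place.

92.9 dB SPL

N identical incoherent sources raise the level by 10·log₁₀ N.
L_total = 89.9 + 10·log₁₀(2) = 89.9 + 3.010 = 92.91 dB SPL.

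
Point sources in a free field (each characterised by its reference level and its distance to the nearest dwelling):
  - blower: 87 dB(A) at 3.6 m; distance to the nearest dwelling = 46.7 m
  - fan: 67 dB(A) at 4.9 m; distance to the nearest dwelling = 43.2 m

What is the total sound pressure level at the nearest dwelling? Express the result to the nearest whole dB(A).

65 dB(A)

First find each source's level at the receiver (point-source: −20·log₁₀(r/r_ref)), then combine on an intensity basis.
blower: 87 − 20·log₁₀(46.7/3.6) = 87 − 22.26 = 64.74 dB(A).
fan: 67 − 20·log₁₀(43.2/4.9) = 67 − 18.91 = 48.09 dB(A).
Σ 10^(L/10) = 3.043e+06 → L_total = 10·log₁₀(3.043e+06) = 64.83 dB(A).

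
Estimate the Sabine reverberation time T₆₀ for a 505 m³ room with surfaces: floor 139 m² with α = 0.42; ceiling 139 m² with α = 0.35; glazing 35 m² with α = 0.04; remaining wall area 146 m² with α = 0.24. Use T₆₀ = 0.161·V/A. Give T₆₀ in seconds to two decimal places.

Total absorption A = 139·0.42 + 139·0.35 + 35·0.04 + 146·0.24 = 143.47 m² sabins.
T₆₀ = 0.161·V/A = 0.161·505/143.47 = 0.567 s.

0.57 s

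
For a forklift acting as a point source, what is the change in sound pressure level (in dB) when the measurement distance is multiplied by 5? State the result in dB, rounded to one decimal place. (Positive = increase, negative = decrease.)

Point-source spreading: ΔL = −20·log₁₀(r₂/r₁).
ΔL = −20·log₁₀(5) = -13.98 dB.

-14.0 dB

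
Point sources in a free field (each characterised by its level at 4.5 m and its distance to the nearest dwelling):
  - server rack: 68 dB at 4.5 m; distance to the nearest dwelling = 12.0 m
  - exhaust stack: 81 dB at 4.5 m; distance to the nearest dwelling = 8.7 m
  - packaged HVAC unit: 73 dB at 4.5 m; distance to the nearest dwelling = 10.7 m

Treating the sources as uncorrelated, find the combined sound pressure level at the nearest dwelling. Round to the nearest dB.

First find each source's level at the receiver (point-source: −20·log₁₀(r/r_ref)), then combine on an intensity basis.
server rack: 68 − 20·log₁₀(12.0/4.5) = 68 − 8.52 = 59.48 dB.
exhaust stack: 81 − 20·log₁₀(8.7/4.5) = 81 − 5.73 = 75.27 dB.
packaged HVAC unit: 73 − 20·log₁₀(10.7/4.5) = 73 − 7.52 = 65.48 dB.
Σ 10^(L/10) = 3.810e+07 → L_total = 10·log₁₀(3.810e+07) = 75.81 dB.

76 dB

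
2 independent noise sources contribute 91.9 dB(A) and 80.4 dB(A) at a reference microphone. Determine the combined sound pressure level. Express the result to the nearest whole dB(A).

Incoherent sources combine by intensity addition: L_total = 10·log₁₀(Σ 10^(L_i/10)).
Σ 10^(L/10) = 10^(91.9/10) + 10^(80.4/10) = 1.658e+09.
L_total = 10·log₁₀(1.658e+09) = 92.20 dB(A).

92 dB(A)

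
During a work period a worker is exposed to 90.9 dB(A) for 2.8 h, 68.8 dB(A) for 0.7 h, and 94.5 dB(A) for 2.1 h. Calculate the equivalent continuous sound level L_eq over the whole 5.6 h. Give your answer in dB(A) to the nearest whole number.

92 dB(A)

The energy average is taken in the linear domain: L_eq = 10·log₁₀[(Σ tᵢ·10^(Lᵢ/10))/T], T = 5.6 h.
Σ tᵢ·10^(Lᵢ/10) = 2.8·10^(90.9/10) + 0.7·10^(68.8/10) + 2.1·10^(94.5/10) = 9.369e+09.
L_eq = 10·log₁₀(9.369e+09/5.6) = 92.23 dB(A).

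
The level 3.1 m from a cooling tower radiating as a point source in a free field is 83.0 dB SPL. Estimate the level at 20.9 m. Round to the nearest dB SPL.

For a point source, L₂ = L₁ − 20·log₁₀(r₂/r₁).
L₂ = 83.0 − 20·log₁₀(20.9/3.1) = 83.0 − 16.576 = 66.42 dB SPL.

66 dB SPL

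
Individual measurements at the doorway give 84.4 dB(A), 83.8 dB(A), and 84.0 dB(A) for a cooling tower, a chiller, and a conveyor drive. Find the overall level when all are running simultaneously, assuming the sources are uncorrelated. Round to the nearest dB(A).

89 dB(A)

For uncorrelated sources the intensities add, so convert each level to linear form, sum, and take 10·log₁₀ of the total.
Σ 10^(L/10) = 10^(84.4/10) + 10^(83.8/10) + 10^(84.0/10) = 7.665e+08.
L_total = 10·log₁₀(7.665e+08) = 88.85 dB(A).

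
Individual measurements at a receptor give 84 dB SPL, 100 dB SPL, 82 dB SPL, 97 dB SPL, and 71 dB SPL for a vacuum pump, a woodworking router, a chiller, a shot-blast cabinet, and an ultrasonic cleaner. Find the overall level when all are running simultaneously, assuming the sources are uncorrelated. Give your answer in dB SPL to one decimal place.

For uncorrelated sources the intensities add, so convert each level to linear form, sum, and take 10·log₁₀ of the total.
Σ 10^(L/10) = 10^(84/10) + 10^(100/10) + 10^(82/10) + 10^(97/10) + 10^(71/10) = 1.543e+10.
L_total = 10·log₁₀(1.543e+10) = 101.88 dB SPL.

101.9 dB SPL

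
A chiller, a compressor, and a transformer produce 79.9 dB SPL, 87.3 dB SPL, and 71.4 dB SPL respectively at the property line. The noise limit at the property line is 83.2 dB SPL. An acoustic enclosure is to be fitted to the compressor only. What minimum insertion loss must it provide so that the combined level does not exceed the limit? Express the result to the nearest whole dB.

The untreated sources together contribute 10^(79.9/10) + 10^(71.4/10) = 1.115e+08, i.e. 80.47 dB SPL.
The limit corresponds to 10^(83.2/10) = 2.089e+08; subtracting the fixed part leaves 9.740e+07 for the compressor, i.e. 79.89 dB SPL.
Required insertion loss = 87.3 − 79.89 = 7.41 dB.

7 dB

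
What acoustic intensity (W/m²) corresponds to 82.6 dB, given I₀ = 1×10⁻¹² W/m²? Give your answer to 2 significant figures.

L = 10·log₁₀(I/I₀) ⇒ I = I₀·10^(L/10) = 10⁻¹² × 10^8.26.

0.00018 W/m²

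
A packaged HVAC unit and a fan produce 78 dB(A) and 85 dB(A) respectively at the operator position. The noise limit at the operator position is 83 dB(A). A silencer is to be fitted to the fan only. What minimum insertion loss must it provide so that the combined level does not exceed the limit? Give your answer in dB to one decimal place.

3.7 dB

Everything except the fan sums to 10^(78/10) = 6.310e+07 in linear terms, 78.00 dB(A).
The limit corresponds to 10^(83/10) = 1.995e+08; subtracting the fixed part leaves 1.364e+08 for the fan, i.e. 81.35 dB(A).
Required insertion loss = 85 − 81.35 = 3.65 dB.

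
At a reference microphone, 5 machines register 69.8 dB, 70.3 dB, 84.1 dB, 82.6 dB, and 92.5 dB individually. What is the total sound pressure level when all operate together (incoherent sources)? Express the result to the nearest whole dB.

Incoherent sources combine by intensity addition: L_total = 10·log₁₀(Σ 10^(L_i/10)).
Σ 10^(L/10) = 10^(69.8/10) + 10^(70.3/10) + 10^(84.1/10) + 10^(82.6/10) + 10^(92.5/10) = 2.238e+09.
L_total = 10·log₁₀(2.238e+09) = 93.50 dB.

93 dB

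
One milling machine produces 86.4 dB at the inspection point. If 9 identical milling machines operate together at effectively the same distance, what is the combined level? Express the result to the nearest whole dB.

With 9 equal, uncorrelated contributions the intensity is 9× that of one unit, giving a rise of 10·log₁₀ 9.
L_total = 86.4 + 10·log₁₀(9) = 86.4 + 9.542 = 95.94 dB.

96 dB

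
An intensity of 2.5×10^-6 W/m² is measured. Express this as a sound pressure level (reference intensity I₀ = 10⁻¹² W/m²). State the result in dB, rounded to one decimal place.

64.0 dB

I/I₀ = 2.5×10^-6/10⁻¹² = 2.5×10^6, and L = 10·log₁₀(I/I₀).
L = 10·(0.3979 + 6) = 63.98 dB.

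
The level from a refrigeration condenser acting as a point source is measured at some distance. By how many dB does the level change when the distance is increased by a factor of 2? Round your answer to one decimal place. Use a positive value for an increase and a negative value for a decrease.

Point-source spreading: ΔL = −20·log₁₀(r₂/r₁).
ΔL = −20·log₁₀(2) = -6.02 dB.

-6.0 dB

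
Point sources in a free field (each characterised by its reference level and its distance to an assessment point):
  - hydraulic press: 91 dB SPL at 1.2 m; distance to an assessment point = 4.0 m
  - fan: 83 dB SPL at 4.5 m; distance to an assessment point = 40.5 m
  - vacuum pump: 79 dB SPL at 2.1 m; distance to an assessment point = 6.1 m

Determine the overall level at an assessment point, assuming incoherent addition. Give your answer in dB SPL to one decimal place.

First find each source's level at the receiver (point-source: −20·log₁₀(r/r_ref)), then combine on an intensity basis.
hydraulic press: 91 − 20·log₁₀(4.0/1.2) = 91 − 10.46 = 80.54 dB SPL.
fan: 83 − 20·log₁₀(40.5/4.5) = 83 − 19.08 = 63.92 dB SPL.
vacuum pump: 79 − 20·log₁₀(6.1/2.1) = 79 − 9.26 = 69.74 dB SPL.
Σ 10^(L/10) = 1.252e+08 → L_total = 10·log₁₀(1.252e+08) = 80.98 dB SPL.

81.0 dB SPL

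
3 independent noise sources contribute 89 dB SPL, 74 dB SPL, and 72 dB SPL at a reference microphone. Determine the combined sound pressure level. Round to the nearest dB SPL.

Incoherent sources combine by intensity addition: L_total = 10·log₁₀(Σ 10^(L_i/10)).
Σ 10^(L/10) = 10^(89/10) + 10^(74/10) + 10^(72/10) = 8.353e+08.
L_total = 10·log₁₀(8.353e+08) = 89.22 dB SPL.

89 dB SPL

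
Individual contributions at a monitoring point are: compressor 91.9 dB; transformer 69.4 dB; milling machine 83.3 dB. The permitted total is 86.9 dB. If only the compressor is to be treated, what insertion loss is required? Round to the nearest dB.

Fixed contribution from the other sources: Σ 10^(L/10) = 10^(69.4/10) + 10^(83.3/10) = 2.225e+08 (83.47 dB).
To meet 86.9 dB overall, the treated compressor may contribute at most 10^(86.9/10) − 2.225e+08 = 2.673e+08, i.e. 84.27 dB.
So the compressor must be reduced from 91.9 to 84.27 dB: IL = 7.63 dB.

8 dB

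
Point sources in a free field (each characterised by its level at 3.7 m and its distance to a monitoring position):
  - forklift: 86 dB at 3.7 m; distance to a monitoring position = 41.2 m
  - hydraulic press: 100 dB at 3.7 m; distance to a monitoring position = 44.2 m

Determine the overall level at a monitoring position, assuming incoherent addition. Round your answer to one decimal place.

First find each source's level at the receiver (point-source: −20·log₁₀(r/r_ref)), then combine on an intensity basis.
forklift: 86 − 20·log₁₀(41.2/3.7) = 86 − 20.93 = 65.07 dB.
hydraulic press: 100 − 20·log₁₀(44.2/3.7) = 100 − 21.54 = 78.46 dB.
Σ 10^(L/10) = 7.329e+07 → L_total = 10·log₁₀(7.329e+07) = 78.65 dB.

78.7 dB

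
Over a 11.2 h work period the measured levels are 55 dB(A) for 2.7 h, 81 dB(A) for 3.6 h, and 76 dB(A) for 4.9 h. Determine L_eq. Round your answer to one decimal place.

77.6 dB(A)

L_eq = 10·log₁₀[(1/T)·Σ tᵢ·10^(Lᵢ/10)] with T = 11.2 h.
Σ tᵢ·10^(Lᵢ/10) = 2.7·10^(55/10) + 3.6·10^(81/10) + 4.9·10^(76/10) = 6.491e+08.
L_eq = 10·log₁₀(6.491e+08/11.2) = 77.63 dB(A).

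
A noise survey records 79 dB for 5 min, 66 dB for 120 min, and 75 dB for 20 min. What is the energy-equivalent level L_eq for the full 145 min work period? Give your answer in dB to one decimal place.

Weight each interval's intensity by its duration and average over T = 145 min:
Σ tᵢ·10^(Lᵢ/10) = 5·10^(79/10) + 120·10^(66/10) + 20·10^(75/10) = 1.507e+09.
L_eq = 10·log₁₀(1.507e+09/145) = 70.17 dB.

70.2 dB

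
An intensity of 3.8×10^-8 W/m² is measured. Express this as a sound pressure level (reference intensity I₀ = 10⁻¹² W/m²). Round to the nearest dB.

L = 10·log₁₀(I/I₀) = 10·log₁₀(3.8×10^-8/10⁻¹²) = 10·log₁₀(3.8×10^4).
L = 10·(0.5798 + 4) = 45.80 dB.

46 dB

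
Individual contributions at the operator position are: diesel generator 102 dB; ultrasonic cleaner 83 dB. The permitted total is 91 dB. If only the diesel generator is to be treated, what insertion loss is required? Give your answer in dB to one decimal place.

The untreated sources together contribute 10^(83/10) = 1.995e+08, i.e. 83.00 dB.
The limit corresponds to 10^(91/10) = 1.259e+09; subtracting the fixed part leaves 1.059e+09 for the diesel generator, i.e. 90.25 dB.
Required insertion loss = 102 − 90.25 = 11.75 dB.

11.7 dB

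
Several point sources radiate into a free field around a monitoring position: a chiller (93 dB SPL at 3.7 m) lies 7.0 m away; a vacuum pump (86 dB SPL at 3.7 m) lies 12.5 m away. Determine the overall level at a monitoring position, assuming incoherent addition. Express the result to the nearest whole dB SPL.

88 dB SPL

Apply inverse-square spreading to bring every level to the receiver, then sum 10^(L/10).
chiller: 93 − 20·log₁₀(7.0/3.7) = 93 − 5.54 = 87.46 dB SPL.
vacuum pump: 86 − 20·log₁₀(12.5/3.7) = 86 − 10.57 = 75.43 dB SPL.
Σ 10^(L/10) = 5.923e+08 → L_total = 10·log₁₀(5.923e+08) = 87.73 dB SPL.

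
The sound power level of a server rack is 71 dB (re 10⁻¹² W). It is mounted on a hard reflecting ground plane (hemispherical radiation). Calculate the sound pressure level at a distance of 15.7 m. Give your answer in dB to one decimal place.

The power spreads over a hemisphere of area 2π·r², so L_p = L_w − 10·log₁₀(2π·r²).
2π·r² = 1549 m², 10·log₁₀ of that is 31.900 dB.
L_p = 71 − 31.900 = 39.10 dB.

39.1 dB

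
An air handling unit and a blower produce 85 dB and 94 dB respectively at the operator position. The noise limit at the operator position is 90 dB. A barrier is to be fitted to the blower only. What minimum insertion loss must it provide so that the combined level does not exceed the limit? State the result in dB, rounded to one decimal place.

5.7 dB

Fixed contribution from the other source: Σ 10^(L/10) = 10^(85/10) = 3.162e+08 (85.00 dB).
To meet 90 dB overall, the treated blower may contribute at most 10^(90/10) − 3.162e+08 = 6.838e+08, i.e. 88.35 dB.
Required insertion loss = 94 − 88.35 = 5.65 dB.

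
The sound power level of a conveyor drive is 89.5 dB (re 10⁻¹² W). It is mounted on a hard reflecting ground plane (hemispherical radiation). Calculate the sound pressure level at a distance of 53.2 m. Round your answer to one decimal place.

The power spreads over a hemisphere of area 2π·r², so L_p = L_w − 10·log₁₀(2π·r²).
2π·r² = 1.778e+04 m², 10·log₁₀ of that is 42.500 dB.
L_p = 89.5 − 42.500 = 47.00 dB.

47.0 dB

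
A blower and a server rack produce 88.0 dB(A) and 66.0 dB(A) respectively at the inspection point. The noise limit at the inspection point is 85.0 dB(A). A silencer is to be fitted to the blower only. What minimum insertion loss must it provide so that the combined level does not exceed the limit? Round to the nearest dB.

Everything except the blower sums to 10^(66.0/10) = 3.981e+06 in linear terms, 66.00 dB(A).
To meet 85.0 dB(A) overall, the treated blower may contribute at most 10^(85.0/10) − 3.981e+06 = 3.122e+08, i.e. 84.94 dB(A).
Required insertion loss = 88.0 − 84.94 = 3.06 dB.

3 dB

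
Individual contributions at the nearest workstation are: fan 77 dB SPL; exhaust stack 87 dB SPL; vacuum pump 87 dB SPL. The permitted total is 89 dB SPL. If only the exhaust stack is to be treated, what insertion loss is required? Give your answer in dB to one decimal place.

Everything except the exhaust stack sums to 10^(77/10) + 10^(87/10) = 5.513e+08 in linear terms, 87.41 dB SPL.
The limit corresponds to 10^(89/10) = 7.943e+08; subtracting the fixed part leaves 2.430e+08 for the exhaust stack, i.e. 83.86 dB SPL.
Required insertion loss = 87 − 83.86 = 3.14 dB.

3.1 dB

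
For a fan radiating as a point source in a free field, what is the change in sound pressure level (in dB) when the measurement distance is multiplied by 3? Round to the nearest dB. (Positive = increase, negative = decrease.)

Point-source spreading: ΔL = −20·log₁₀(r₂/r₁).
ΔL = −20·log₁₀(3) = -9.54 dB.

-10 dB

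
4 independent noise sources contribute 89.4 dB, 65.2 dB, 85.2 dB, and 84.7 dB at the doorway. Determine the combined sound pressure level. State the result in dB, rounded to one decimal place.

91.8 dB

For uncorrelated sources the intensities add, so convert each level to linear form, sum, and take 10·log₁₀ of the total.
Σ 10^(L/10) = 10^(89.4/10) + 10^(65.2/10) + 10^(85.2/10) + 10^(84.7/10) = 1.501e+09.
L_total = 10·log₁₀(1.501e+09) = 91.76 dB.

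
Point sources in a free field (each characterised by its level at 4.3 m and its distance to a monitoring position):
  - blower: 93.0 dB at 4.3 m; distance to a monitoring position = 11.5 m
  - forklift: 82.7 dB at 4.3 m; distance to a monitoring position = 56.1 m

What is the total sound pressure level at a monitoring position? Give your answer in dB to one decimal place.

84.5 dB

First find each source's level at the receiver (point-source: −20·log₁₀(r/r_ref)), then combine on an intensity basis.
blower: 93.0 − 20·log₁₀(11.5/4.3) = 93.0 − 8.54 = 84.46 dB.
forklift: 82.7 − 20·log₁₀(56.1/4.3) = 82.7 − 22.31 = 60.39 dB.
Σ 10^(L/10) = 2.801e+08 → L_total = 10·log₁₀(2.801e+08) = 84.47 dB.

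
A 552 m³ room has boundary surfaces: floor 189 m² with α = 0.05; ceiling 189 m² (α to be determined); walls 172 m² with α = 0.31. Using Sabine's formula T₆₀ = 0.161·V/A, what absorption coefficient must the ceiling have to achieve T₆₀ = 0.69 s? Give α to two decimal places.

Required total absorption A = 0.161·552/0.69 = 128.80 m².
Absorption from the other surfaces = 189·0.05 + 172·0.31 = 62.77 m², so the ceiling must supply 66.03 m² over 189 m².
α = 66.03/189 = 0.349.

0.35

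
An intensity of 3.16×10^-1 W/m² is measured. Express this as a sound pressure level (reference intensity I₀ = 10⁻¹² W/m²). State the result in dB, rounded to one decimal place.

115.0 dB

I/I₀ = 3.16×10^-1/10⁻¹² = 3.16×10^11, and L = 10·log₁₀(I/I₀).
L = 10·(0.4997 + 11) = 115.00 dB.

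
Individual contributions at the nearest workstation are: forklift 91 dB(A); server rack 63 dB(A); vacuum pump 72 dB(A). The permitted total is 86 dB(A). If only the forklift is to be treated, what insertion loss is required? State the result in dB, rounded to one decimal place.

5.2 dB

The untreated sources together contribute 10^(63/10) + 10^(72/10) = 1.784e+07, i.e. 72.51 dB(A).
To meet 86 dB(A) overall, the treated forklift may contribute at most 10^(86/10) − 1.784e+07 = 3.803e+08, i.e. 85.80 dB(A).
So the forklift must be reduced from 91 to 85.80 dB(A): IL = 5.20 dB.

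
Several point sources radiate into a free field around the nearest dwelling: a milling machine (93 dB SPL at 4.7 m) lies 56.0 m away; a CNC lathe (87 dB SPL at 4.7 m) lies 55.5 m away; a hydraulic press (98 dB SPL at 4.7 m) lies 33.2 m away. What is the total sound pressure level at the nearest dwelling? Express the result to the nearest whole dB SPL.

82 dB SPL

First find each source's level at the receiver (point-source: −20·log₁₀(r/r_ref)), then combine on an intensity basis.
milling machine: 93 − 20·log₁₀(56.0/4.7) = 93 − 21.52 = 71.48 dB SPL.
CNC lathe: 87 − 20·log₁₀(55.5/4.7) = 87 − 21.44 = 65.56 dB SPL.
hydraulic press: 98 − 20·log₁₀(33.2/4.7) = 98 − 16.98 = 81.02 dB SPL.
Σ 10^(L/10) = 1.441e+08 → L_total = 10·log₁₀(1.441e+08) = 81.59 dB SPL.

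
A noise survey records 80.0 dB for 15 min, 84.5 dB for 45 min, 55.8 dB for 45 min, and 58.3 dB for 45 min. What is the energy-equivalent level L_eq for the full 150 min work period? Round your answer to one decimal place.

79.8 dB

Weight each interval's intensity by its duration and average over T = 150 min:
Σ tᵢ·10^(Lᵢ/10) = 15·10^(80.0/10) + 45·10^(84.5/10) + 45·10^(55.8/10) + 45·10^(58.3/10) = 1.423e+10.
L_eq = 10·log₁₀(1.423e+10/150) = 79.77 dB.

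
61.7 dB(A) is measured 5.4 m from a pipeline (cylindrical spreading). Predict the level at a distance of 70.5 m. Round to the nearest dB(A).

51 dB(A)

For a line source, L₂ = L₁ − 10·log₁₀(r₂/r₁).
L₂ = 61.7 − 10·log₁₀(70.5/5.4) = 61.7 − 11.158 = 50.54 dB(A).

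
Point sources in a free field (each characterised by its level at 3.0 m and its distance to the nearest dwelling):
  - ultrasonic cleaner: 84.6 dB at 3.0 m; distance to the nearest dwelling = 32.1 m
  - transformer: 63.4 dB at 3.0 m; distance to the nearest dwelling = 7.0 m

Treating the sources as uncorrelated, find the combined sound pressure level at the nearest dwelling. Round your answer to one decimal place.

First find each source's level at the receiver (point-source: −20·log₁₀(r/r_ref)), then combine on an intensity basis.
ultrasonic cleaner: 84.6 − 20·log₁₀(32.1/3.0) = 84.6 − 20.59 = 64.01 dB.
transformer: 63.4 − 20·log₁₀(7.0/3.0) = 63.4 − 7.36 = 56.04 dB.
Σ 10^(L/10) = 2.921e+06 → L_total = 10·log₁₀(2.921e+06) = 64.66 dB.

64.7 dB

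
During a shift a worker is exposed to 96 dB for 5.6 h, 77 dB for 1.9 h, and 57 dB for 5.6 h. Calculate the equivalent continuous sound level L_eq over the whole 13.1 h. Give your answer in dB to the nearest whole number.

The energy average is taken in the linear domain: L_eq = 10·log₁₀[(Σ tᵢ·10^(Lᵢ/10))/T], T = 13.1 h.
Σ tᵢ·10^(Lᵢ/10) = 5.6·10^(96/10) + 1.9·10^(77/10) + 5.6·10^(57/10) = 2.239e+10.
L_eq = 10·log₁₀(2.239e+10/13.1) = 92.33 dB.

92 dB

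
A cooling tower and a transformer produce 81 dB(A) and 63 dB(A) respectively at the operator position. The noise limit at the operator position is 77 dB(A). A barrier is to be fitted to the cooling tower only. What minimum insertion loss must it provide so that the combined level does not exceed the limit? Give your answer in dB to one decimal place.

The untreated sources together contribute 10^(63/10) = 1.995e+06, i.e. 63.00 dB(A).
The limit corresponds to 10^(77/10) = 5.012e+07; subtracting the fixed part leaves 4.812e+07 for the cooling tower, i.e. 76.82 dB(A).
So the cooling tower must be reduced from 81 to 76.82 dB(A): IL = 4.18 dB.

4.2 dB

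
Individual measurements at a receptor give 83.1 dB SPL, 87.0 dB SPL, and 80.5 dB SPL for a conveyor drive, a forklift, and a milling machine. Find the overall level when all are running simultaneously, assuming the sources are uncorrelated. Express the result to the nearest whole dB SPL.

89 dB SPL

For uncorrelated sources the intensities add, so convert each level to linear form, sum, and take 10·log₁₀ of the total.
Σ 10^(L/10) = 10^(83.1/10) + 10^(87.0/10) + 10^(80.5/10) = 8.176e+08.
L_total = 10·log₁₀(8.176e+08) = 89.13 dB SPL.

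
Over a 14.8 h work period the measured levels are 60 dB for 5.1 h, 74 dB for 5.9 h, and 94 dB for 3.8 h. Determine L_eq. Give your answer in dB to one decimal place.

L_eq = 10·log₁₀[(1/T)·Σ tᵢ·10^(Lᵢ/10)] with T = 14.8 h.
Σ tᵢ·10^(Lᵢ/10) = 5.1·10^(60/10) + 5.9·10^(74/10) + 3.8·10^(94/10) = 9.698e+09.
L_eq = 10·log₁₀(9.698e+09/14.8) = 88.16 dB.

88.2 dB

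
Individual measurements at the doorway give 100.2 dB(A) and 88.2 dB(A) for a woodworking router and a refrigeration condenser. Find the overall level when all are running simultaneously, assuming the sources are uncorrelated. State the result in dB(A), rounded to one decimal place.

Incoherent sources combine by intensity addition: L_total = 10·log₁₀(Σ 10^(L_i/10)).
Σ 10^(L/10) = 10^(100.2/10) + 10^(88.2/10) = 1.113e+10.
L_total = 10·log₁₀(1.113e+10) = 100.47 dB(A).

100.5 dB(A)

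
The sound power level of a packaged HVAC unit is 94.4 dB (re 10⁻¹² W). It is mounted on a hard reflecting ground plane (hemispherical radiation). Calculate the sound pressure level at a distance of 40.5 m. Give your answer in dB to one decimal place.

L_p = L_w − 10·log₁₀(2π·r²) with r = 40.5 m.
2π·r² = 1.031e+04 m², 10·log₁₀ of that is 40.131 dB.
L_p = 94.4 − 40.131 = 54.27 dB.

54.3 dB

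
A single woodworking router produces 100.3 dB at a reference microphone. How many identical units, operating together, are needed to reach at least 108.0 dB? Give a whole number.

6

The shortfall is 108.0 − 100.3 = 7.7 dB, and N units add 10·log₁₀ N, so need 10·log₁₀ N ≥ 7.7.
N ≥ 10^(7.7/10) = 5.888, so N = 6.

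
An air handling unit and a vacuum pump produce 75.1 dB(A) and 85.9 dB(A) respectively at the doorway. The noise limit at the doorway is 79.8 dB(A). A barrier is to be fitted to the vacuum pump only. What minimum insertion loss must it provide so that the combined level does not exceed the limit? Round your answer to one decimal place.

The untreated sources together contribute 10^(75.1/10) = 3.236e+07, i.e. 75.10 dB(A).
The limit corresponds to 10^(79.8/10) = 9.550e+07; subtracting the fixed part leaves 6.314e+07 for the vacuum pump, i.e. 78.00 dB(A).
So the vacuum pump must be reduced from 85.9 to 78.00 dB(A): IL = 7.90 dB.

7.9 dB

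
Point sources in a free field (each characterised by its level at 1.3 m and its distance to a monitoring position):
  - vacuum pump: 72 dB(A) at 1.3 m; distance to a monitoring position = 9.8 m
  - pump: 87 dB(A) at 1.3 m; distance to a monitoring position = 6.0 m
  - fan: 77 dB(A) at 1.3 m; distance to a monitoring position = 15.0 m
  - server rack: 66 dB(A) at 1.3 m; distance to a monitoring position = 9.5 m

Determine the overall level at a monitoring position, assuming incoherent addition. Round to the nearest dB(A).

74 dB(A)

Apply inverse-square spreading to bring every level to the receiver, then sum 10^(L/10).
vacuum pump: 72 − 20·log₁₀(9.8/1.3) = 72 − 17.55 = 54.45 dB(A).
pump: 87 − 20·log₁₀(6.0/1.3) = 87 − 13.28 = 73.72 dB(A).
fan: 77 − 20·log₁₀(15.0/1.3) = 77 − 21.24 = 55.76 dB(A).
server rack: 66 − 20·log₁₀(9.5/1.3) = 66 − 17.28 = 48.72 dB(A).
Σ 10^(L/10) = 2.426e+07 → L_total = 10·log₁₀(2.426e+07) = 73.85 dB(A).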